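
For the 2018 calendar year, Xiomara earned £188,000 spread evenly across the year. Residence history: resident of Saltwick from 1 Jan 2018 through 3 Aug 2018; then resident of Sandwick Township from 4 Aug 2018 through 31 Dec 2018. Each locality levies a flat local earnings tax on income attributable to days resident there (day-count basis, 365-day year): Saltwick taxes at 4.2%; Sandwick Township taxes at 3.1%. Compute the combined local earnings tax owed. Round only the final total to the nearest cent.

Saltwick, 1 Jan – 3 Aug 2018: 215 days → £188,000 × 4.2% × 215/365 = £4,651.0685
Sandwick Township, 4 Aug – 31 Dec 2018: 150 days → £188,000 × 3.1% × 150/365 = £2,395.0685
Total = £7,046.1370

£7,046.14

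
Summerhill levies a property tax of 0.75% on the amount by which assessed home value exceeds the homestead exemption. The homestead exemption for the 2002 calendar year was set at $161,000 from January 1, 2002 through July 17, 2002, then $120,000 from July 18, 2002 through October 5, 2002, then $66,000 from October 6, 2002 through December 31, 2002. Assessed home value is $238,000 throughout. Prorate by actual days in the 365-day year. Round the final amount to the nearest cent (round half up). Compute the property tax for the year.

January 1 – July 17, 2002: 198 days, exemption $161,000 → ($238,000 − $161,000) × 0.75% × 198/365 = $313.2740
July 18 – October 5, 2002: 80 days, exemption $120,000 → ($238,000 − $120,000) × 0.75% × 80/365 = $193.9726
October 6 – December 31, 2002: 87 days, exemption $66,000 → ($238,000 − $66,000) × 0.75% × 87/365 = $307.4795
Total = $814.7260

$814.73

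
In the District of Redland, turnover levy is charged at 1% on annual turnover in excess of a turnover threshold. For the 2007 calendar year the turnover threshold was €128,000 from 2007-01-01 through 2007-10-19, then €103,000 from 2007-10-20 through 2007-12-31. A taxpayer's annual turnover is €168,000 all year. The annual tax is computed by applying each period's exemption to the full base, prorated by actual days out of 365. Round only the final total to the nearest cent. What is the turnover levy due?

€450.00

2007-01-01 to 2007-10-19: 292 days, exemption €128,000 → (€168,000 − €128,000) × 1% × 292/365 = €320.0000
2007-10-20 to 2007-12-31: 73 days, exemption €103,000 → (€168,000 − €103,000) × 1% × 73/365 = €130.0000
Total = €450.0000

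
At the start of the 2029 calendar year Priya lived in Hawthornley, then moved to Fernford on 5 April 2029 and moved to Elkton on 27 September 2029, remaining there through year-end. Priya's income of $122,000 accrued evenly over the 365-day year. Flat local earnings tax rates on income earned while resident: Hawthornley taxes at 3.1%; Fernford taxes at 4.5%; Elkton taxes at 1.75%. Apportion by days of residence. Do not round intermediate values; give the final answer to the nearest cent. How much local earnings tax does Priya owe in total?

$4,167.72

Hawthornley, 1 January – 4 April 2029: 94 days → $122,000 × 3.1% × 94/365 = $973.9945
Fernford, 5 April – 26 September 2029: 175 days → $122,000 × 4.5% × 175/365 = $2,632.1918
Elkton, 27 September – 31 December 2029: 96 days → $122,000 × 1.75% × 96/365 = $561.5342
Total = $4,167.7205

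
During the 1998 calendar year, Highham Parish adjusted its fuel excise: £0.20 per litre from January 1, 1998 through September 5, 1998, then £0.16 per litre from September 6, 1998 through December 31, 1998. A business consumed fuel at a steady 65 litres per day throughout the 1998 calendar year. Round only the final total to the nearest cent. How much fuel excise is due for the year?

January 1 – September 5, 1998: 248 days × 65 litres/day = 16,120 litres at £0.20/litre → £3,224.00
September 6 – December 31, 1998: 117 days × 65 litres/day = 7,605 litres at £0.16/litre → £1,216.80

£4,440.80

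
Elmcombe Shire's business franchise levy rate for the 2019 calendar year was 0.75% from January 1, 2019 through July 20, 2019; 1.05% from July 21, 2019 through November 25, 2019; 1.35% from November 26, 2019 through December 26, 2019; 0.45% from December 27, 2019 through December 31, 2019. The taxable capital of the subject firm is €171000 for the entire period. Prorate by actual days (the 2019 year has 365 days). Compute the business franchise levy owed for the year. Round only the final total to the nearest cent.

€1542.51

January 1 – July 20, 2019: 201 days at 0.75% → €171000 × 0.75% × 201/365 = €706.2534
July 21 – November 25, 2019: 128 days at 1.05% → €171000 × 1.05% × 128/365 = €629.6548
November 26 – December 26, 2019: 31 days at 1.35% → €171000 × 1.35% × 31/365 = €196.0644
December 27 – December 31, 2019: 5 days at 0.45% → €171000 × 0.45% × 5/365 = €10.5411
Total = €1542.5137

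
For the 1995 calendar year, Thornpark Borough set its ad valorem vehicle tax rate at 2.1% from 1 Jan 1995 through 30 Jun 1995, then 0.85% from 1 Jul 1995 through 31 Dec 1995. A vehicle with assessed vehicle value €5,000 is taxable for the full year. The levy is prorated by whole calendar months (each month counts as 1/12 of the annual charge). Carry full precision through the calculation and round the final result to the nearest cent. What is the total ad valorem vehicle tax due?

1 Jan – 30 Jun 1995: 6 months at 2.1% → €5,000 × 2.1% × 6/12 = €52.5000
1 Jul – 31 Dec 1995: 6 months at 0.85% → €5,000 × 0.85% × 6/12 = €21.2500
Total = €73.7500

€73.75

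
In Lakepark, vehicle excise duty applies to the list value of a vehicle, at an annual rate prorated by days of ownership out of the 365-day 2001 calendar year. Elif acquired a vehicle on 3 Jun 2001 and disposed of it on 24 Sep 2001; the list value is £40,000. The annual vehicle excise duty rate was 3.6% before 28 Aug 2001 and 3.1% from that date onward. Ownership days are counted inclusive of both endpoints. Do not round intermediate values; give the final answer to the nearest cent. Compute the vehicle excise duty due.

£434.41

3 Jun – 27 Aug 2001: 86 days at 3.6% → £40,000 × 3.6% × 86/365 = £339.2877
28 Aug – 24 Sep 2001: 28 days at 3.1% → £40,000 × 3.1% × 28/365 = £95.1233
Total = £434.4110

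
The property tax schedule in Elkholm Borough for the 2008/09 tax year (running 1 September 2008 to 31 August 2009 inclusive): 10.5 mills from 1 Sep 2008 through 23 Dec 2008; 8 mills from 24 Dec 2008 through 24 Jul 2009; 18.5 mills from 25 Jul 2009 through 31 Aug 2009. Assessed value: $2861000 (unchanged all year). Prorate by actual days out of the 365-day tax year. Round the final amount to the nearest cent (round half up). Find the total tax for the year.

1 Sep – 23 Dec 2008: 114 days at 10.5 mills → $2861000 × 1.05% × 114/365 = $9382.5123
24 Dec 2008 – 24 Jul 2009: 213 days at 8 mills → $2861000 × 0.8% × 213/365 = $13356.5589
25 Jul – 31 Aug 2009: 38 days at 18.5 mills → $2861000 × 1.85% × 38/365 = $5510.3644
Total = $28249.4356

$28249.44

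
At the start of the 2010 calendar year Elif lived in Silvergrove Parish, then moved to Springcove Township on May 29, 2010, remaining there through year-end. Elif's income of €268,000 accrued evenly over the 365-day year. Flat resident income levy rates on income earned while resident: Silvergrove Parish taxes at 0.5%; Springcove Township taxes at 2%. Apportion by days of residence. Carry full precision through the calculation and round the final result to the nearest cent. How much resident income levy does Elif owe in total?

€3,729.97

Silvergrove Parish, January 1 – May 28, 2010: 148 days → €268,000 × 0.5% × 148/365 = €543.3425
Springcove Township, May 29 – December 31, 2010: 217 days → €268,000 × 2% × 217/365 = €3,186.6301
Total = €3,729.9726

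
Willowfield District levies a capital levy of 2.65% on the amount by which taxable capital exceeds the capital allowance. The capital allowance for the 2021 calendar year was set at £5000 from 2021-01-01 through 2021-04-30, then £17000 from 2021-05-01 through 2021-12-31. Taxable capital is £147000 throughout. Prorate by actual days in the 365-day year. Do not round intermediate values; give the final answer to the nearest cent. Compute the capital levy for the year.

£3549.55

2021-01-01 to 2021-04-30: 120 days, exemption £5000 → (£147000 − £5000) × 2.65% × 120/365 = £1237.1507
2021-05-01 to 2021-12-31: 245 days, exemption £17000 → (£147000 − £17000) × 2.65% × 245/365 = £2312.3973
Total = £3549.5479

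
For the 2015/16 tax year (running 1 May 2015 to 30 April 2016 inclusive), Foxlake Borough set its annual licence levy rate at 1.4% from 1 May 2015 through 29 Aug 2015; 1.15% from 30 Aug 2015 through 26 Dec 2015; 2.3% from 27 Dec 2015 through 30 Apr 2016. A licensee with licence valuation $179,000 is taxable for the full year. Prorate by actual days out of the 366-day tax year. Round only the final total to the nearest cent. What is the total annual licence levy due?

1 May – 29 Aug 2015: 121 days at 1.4% → $179,000 × 1.4% × 121/366 = $828.4863
30 Aug – 26 Dec 2015: 119 days at 1.15% → $179,000 × 1.15% × 119/366 = $669.2937
27 Dec 2015 – 30 Apr 2016: 126 days at 2.3% → $179,000 × 2.3% × 126/366 = $1,417.3279
Total = $2,915.1079

$2,915.11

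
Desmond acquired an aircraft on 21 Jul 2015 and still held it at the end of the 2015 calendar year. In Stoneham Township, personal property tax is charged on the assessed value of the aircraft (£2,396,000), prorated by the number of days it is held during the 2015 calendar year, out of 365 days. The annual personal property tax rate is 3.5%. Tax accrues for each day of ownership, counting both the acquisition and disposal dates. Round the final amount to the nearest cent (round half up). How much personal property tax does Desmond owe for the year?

£37,679.56

Days held (21 Jul – 31 Dec 2015): 164 out of 365
Tax = £2,396,000 × 3.5% × 164/365 = £37,679.5616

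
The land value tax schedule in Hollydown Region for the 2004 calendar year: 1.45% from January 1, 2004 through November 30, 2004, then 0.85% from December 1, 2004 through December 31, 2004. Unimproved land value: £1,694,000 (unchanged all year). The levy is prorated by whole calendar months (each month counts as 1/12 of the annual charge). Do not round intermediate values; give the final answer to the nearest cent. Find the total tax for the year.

January 1 – November 30, 2004: 11 months at 1.45% → £1,694,000 × 1.45% × 11/12 = £22,516.0833
December 1 – December 31, 2004: 1 month at 0.85% → £1,694,000 × 0.85% × 1/12 = £1,199.9167
Total = £23,716.0000

£23,716.00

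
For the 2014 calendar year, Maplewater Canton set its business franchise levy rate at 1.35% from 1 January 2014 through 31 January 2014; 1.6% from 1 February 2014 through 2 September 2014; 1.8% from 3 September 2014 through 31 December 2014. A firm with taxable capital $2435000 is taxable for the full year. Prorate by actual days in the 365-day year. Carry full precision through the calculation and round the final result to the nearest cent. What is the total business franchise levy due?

$40044.08

1 January – 31 January 2014: 31 days at 1.35% → $2435000 × 1.35% × 31/365 = $2791.9110
1 February – 2 September 2014: 214 days at 1.6% → $2435000 × 1.6% × 214/365 = $22842.3014
3 September – 31 December 2014: 120 days at 1.8% → $2435000 × 1.8% × 120/365 = $14409.8630
Total = $40044.0753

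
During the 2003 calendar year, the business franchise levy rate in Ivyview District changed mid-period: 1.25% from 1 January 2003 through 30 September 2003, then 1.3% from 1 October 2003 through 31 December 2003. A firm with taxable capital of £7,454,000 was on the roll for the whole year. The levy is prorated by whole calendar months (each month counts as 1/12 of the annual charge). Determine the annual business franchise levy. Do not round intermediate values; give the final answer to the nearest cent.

£94,106.75

1 January – 30 September 2003: 9 months at 1.25% → £7,454,000 × 1.25% × 9/12 = £69,881.2500
1 October – 31 December 2003: 3 months at 1.3% → £7,454,000 × 1.3% × 3/12 = £24,225.5000
Total = £94,106.7500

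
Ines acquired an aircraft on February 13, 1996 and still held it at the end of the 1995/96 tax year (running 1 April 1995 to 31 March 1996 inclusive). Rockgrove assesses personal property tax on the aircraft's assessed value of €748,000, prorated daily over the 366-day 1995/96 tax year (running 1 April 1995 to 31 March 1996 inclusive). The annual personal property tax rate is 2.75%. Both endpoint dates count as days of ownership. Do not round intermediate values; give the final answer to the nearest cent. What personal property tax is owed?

Days held (February 13 – March 31, 1996): 48 out of 366
Tax = €748,000 × 2.75% × 48/366 = €2,697.7049

€2,697.70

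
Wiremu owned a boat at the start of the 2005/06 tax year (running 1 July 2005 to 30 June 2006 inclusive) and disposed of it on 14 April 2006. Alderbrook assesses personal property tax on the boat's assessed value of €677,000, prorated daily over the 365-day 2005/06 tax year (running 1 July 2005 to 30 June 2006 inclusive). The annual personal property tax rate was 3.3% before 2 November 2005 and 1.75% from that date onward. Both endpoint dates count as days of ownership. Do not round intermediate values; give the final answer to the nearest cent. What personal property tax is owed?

€12,913.08

1 July – 1 November 2005: 124 days at 3.3% → €677,000 × 3.3% × 124/365 = €7,589.8192
2 November 2005 – 14 April 2006: 164 days at 1.75% → €677,000 × 1.75% × 164/365 = €5,323.2603
Total = €12,913.0795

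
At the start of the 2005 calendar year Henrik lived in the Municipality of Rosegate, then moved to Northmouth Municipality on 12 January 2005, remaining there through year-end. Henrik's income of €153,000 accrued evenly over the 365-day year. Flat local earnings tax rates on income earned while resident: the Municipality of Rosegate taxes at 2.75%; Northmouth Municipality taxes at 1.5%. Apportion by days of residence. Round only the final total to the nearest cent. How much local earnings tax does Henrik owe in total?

The Municipality of Rosegate, 1 January – 11 January 2005: 11 days → €153,000 × 2.75% × 11/365 = €126.8014
Northmouth Municipality, 12 January – 31 December 2005: 354 days → €153,000 × 1.5% × 354/365 = €2,225.8356
Total = €2,352.6370

€2,352.64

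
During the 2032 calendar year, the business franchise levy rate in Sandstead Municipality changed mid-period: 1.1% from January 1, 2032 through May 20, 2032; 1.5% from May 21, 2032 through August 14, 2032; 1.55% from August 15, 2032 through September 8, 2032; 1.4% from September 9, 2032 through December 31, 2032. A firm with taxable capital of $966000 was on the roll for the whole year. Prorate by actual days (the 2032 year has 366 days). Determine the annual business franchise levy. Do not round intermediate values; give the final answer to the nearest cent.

January 1 – May 20, 2032: 141 days at 1.1% → $966000 × 1.1% × 141/366 = $4093.6230
May 21 – August 14, 2032: 86 days at 1.5% → $966000 × 1.5% × 86/366 = $3404.7541
August 15 – September 8, 2032: 25 days at 1.55% → $966000 × 1.55% × 25/366 = $1022.7459
September 9 – December 31, 2032: 114 days at 1.4% → $966000 × 1.4% × 114/366 = $4212.3934
Total = $12733.5164

$12733.52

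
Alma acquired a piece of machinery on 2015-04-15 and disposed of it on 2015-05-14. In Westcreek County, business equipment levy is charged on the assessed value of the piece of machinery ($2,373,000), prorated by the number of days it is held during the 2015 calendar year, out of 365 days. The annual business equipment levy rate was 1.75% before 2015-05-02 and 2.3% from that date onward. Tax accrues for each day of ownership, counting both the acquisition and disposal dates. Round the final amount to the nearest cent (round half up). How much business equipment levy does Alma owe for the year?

$3,878.07

2015-04-15 to 2015-05-01: 17 days at 1.75% → $2,373,000 × 1.75% × 17/365 = $1,934.1575
2015-05-02 to 2015-05-14: 13 days at 2.3% → $2,373,000 × 2.3% × 13/365 = $1,943.9096
Total = $3,878.0671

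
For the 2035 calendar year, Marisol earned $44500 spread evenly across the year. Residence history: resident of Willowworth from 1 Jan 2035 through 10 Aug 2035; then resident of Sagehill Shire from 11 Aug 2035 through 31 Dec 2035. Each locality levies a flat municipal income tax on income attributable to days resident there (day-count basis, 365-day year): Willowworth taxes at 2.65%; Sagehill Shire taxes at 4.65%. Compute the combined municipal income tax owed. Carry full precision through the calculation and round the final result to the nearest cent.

$1527.93

Willowworth, 1 Jan – 10 Aug 2035: 222 days → $44500 × 2.65% × 222/365 = $717.2425
Sagehill Shire, 11 Aug – 31 Dec 2035: 143 days → $44500 × 4.65% × 143/365 = $810.6925
Total = $1527.9349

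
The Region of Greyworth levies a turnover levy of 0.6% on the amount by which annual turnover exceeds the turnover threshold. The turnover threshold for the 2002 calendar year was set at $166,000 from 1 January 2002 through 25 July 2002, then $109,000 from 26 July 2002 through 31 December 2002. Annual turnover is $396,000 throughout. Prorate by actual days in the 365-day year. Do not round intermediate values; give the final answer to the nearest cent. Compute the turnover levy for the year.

1 January – 25 July 2002: 206 days, exemption $166,000 → ($396,000 − $166,000) × 0.6% × 206/365 = $778.8493
26 July – 31 December 2002: 159 days, exemption $109,000 → ($396,000 − $109,000) × 0.6% × 159/365 = $750.1315
Total = $1,528.9808

$1,528.98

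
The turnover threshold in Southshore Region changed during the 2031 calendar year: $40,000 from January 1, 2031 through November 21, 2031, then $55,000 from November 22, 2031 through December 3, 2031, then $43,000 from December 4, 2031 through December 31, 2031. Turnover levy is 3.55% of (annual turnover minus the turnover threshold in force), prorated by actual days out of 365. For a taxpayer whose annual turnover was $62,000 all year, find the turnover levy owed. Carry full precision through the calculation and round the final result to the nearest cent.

$755.32

January 1 – November 21, 2031: 325 days, exemption $40,000 → ($62,000 − $40,000) × 3.55% × 325/365 = $695.4110
November 22 – December 3, 2031: 12 days, exemption $55,000 → ($62,000 − $55,000) × 3.55% × 12/365 = $8.1699
December 4 – December 31, 2031: 28 days, exemption $43,000 → ($62,000 − $43,000) × 3.55% × 28/365 = $51.7425
Total = $755.3233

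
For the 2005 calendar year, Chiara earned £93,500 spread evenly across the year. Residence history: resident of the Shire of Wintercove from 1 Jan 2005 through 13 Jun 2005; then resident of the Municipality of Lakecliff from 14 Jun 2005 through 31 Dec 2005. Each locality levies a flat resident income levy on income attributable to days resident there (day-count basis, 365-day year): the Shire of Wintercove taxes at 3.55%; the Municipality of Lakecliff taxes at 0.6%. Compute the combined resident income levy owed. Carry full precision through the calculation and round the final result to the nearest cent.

£1,800.32

The Shire of Wintercove, 1 Jan – 13 Jun 2005: 164 days → £93,500 × 3.55% × 164/365 = £1,491.3890
The Municipality of Lakecliff, 14 Jun – 31 Dec 2005: 201 days → £93,500 × 0.6% × 201/365 = £308.9342
Total = £1,800.3233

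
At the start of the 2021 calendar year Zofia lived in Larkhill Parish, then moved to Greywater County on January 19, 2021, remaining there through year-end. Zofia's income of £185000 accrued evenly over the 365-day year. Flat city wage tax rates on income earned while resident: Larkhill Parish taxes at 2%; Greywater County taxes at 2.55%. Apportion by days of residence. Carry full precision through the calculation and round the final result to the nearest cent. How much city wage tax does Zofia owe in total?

£4667.32

Larkhill Parish, January 1 – January 18, 2021: 18 days → £185000 × 2% × 18/365 = £182.4658
Greywater County, January 19 – December 31, 2021: 347 days → £185000 × 2.55% × 347/365 = £4484.8562
Total = £4667.3219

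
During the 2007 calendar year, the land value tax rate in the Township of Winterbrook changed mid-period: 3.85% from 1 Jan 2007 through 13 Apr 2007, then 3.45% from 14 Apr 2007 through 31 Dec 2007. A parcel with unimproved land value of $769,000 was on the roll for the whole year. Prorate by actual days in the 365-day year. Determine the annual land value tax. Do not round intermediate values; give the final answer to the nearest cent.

1 Jan – 13 Apr 2007: 103 days at 3.85% → $769,000 × 3.85% × 103/365 = $8,354.7110
14 Apr – 31 Dec 2007: 262 days at 3.45% → $769,000 × 3.45% × 262/365 = $19,043.8110
Total = $27,398.5219

$27,398.52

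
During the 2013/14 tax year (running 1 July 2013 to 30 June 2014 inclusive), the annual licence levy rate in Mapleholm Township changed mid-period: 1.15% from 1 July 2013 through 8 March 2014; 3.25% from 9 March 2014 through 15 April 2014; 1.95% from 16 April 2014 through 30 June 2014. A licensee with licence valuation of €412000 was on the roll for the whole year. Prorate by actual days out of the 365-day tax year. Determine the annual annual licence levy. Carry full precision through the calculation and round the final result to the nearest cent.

€6325.05

1 July 2013 – 8 March 2014: 251 days at 1.15% → €412000 × 1.15% × 251/365 = €3258.1863
9 March – 15 April 2014: 38 days at 3.25% → €412000 × 3.25% × 38/365 = €1394.0274
16 April – 30 June 2014: 76 days at 1.95% → €412000 × 1.95% × 76/365 = €1672.8329
Total = €6325.0466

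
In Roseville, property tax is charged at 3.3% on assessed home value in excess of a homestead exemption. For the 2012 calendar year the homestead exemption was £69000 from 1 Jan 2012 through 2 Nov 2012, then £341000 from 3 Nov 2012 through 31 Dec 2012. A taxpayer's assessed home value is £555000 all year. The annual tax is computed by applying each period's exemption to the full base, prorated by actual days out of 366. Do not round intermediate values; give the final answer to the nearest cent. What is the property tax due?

1 Jan – 2 Nov 2012: 307 days, exemption £69000 → (£555000 − £69000) × 3.3% × 307/366 = £13452.6393
3 Nov – 31 Dec 2012: 59 days, exemption £341000 → (£555000 − £341000) × 3.3% × 59/366 = £1138.4098
Total = £14591.0492

£14591.05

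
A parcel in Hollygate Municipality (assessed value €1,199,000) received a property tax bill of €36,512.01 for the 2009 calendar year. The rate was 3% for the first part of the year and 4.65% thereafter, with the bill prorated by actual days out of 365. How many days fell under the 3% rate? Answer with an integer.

355 days

Let d = days at the first rate; then 365 − d days at the second rate.
€1,199,000 × [3%·d + 4.65%·(365−d)] / 365 = €36,512.01
Solving gives d = 355, so the new rate took effect on 22 December 2009.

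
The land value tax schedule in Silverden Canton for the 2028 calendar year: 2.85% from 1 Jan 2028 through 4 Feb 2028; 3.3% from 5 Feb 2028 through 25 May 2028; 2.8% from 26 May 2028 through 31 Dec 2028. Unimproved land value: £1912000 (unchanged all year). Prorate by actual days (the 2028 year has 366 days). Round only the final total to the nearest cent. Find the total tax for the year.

1 Jan – 4 Feb 2028: 35 days at 2.85% → £1912000 × 2.85% × 35/366 = £5210.9836
5 Feb – 25 May 2028: 111 days at 3.3% → £1912000 × 3.3% × 111/366 = £19135.6721
26 May – 31 Dec 2028: 220 days at 2.8% → £1912000 × 2.8% × 220/366 = £32180.1093
Total = £56526.7650

£56526.77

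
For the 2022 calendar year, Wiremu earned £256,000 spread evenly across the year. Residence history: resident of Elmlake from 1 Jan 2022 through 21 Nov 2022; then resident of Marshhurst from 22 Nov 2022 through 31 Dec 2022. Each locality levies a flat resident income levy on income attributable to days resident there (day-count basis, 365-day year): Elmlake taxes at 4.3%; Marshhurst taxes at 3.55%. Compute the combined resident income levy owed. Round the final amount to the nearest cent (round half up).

£10,797.59

Elmlake, 1 Jan – 21 Nov 2022: 325 days → £256,000 × 4.3% × 325/365 = £9,801.6438
Marshhurst, 22 Nov – 31 Dec 2022: 40 days → £256,000 × 3.55% × 40/365 = £995.9452
Total = £10,797.5890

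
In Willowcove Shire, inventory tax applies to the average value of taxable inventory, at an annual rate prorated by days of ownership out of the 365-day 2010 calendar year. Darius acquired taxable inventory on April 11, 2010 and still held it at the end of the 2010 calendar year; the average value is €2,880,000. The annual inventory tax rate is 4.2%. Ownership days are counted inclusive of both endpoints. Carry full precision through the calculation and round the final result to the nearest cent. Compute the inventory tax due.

€87,820.27

Days held (April 11 – December 31, 2010): 265 out of 365
Tax = €2,880,000 × 4.2% × 265/365 = €87,820.2740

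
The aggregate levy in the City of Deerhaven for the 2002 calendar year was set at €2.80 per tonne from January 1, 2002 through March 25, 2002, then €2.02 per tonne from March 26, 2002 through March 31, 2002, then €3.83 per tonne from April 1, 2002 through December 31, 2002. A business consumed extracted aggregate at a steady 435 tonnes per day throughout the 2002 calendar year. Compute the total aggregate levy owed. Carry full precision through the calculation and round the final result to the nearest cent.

€565,747.95

January 1 – March 25, 2002: 84 days × 435 tonnes/day = 36,540 tonnes at €2.80/tonne → €102,312.00
March 26 – March 31, 2002: 6 days × 435 tonnes/day = 2,610 tonnes at €2.02/tonne → €5,272.20
April 1 – December 31, 2002: 275 days × 435 tonnes/day = 119,625 tonnes at €3.83/tonne → €458,163.75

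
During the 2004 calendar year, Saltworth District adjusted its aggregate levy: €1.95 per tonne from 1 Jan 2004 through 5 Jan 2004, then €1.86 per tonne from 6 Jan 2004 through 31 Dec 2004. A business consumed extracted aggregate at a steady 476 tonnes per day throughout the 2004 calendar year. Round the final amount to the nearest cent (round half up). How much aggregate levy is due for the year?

€324255.96

1 Jan – 5 Jan 2004: 5 days × 476 tonnes/day = 2,380 tonnes at €1.95/tonne → €4641.00
6 Jan – 31 Dec 2004: 361 days × 476 tonnes/day = 171,836 tonnes at €1.86/tonne → €319614.96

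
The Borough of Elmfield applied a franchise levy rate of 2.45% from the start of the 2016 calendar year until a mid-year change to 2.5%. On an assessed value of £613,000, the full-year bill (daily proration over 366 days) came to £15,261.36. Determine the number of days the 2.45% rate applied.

76 days

Let d = days at the first rate; then 366 − d days at the second rate.
£613,000 × [2.45%·d + 2.5%·(366−d)] / 366 = £15,261.36
Solving gives d = 76, so the new rate took effect on 17 March 2016.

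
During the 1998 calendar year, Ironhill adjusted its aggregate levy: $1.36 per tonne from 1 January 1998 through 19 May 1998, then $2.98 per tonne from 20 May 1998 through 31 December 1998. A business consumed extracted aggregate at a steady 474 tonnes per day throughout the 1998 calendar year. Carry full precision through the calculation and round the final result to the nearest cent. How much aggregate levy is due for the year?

$408,834.48

1 January – 19 May 1998: 139 days × 474 tonnes/day = 65,886 tonnes at $1.36/tonne → $89,604.96
20 May – 31 December 1998: 226 days × 474 tonnes/day = 107,124 tonnes at $2.98/tonne → $319,229.52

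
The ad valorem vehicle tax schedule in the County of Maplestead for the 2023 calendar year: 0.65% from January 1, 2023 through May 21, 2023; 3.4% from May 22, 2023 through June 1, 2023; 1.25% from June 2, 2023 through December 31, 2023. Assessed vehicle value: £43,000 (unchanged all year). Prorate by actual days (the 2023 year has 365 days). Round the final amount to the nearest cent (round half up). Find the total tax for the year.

£465.70

January 1 – May 21, 2023: 141 days at 0.65% → £43,000 × 0.65% × 141/365 = £107.9712
May 22 – June 1, 2023: 11 days at 3.4% → £43,000 × 3.4% × 11/365 = £44.0603
June 2 – December 31, 2023: 213 days at 1.25% → £43,000 × 1.25% × 213/365 = £313.6644
Total = £465.6959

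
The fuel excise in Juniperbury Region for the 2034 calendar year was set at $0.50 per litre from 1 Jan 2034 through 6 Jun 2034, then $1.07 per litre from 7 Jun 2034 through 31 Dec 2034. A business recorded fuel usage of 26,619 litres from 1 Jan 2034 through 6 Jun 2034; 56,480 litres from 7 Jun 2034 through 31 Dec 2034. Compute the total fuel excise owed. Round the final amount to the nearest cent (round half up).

$73,743.10

1 Jan – 6 Jun 2034: 26,619 litres at $0.50/litre → $13,309.50
7 Jun – 31 Dec 2034: 56,480 litres at $1.07/litre → $60,433.60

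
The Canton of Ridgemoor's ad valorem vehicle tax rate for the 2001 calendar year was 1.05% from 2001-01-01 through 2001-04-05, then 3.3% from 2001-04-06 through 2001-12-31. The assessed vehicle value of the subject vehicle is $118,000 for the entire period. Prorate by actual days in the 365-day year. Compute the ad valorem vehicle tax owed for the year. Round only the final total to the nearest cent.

2001-01-01 to 2001-04-05: 95 days at 1.05% → $118,000 × 1.05% × 95/365 = $322.4795
2001-04-06 to 2001-12-31: 270 days at 3.3% → $118,000 × 3.3% × 270/365 = $2,880.4932
Total = $3,202.9726

$3,202.97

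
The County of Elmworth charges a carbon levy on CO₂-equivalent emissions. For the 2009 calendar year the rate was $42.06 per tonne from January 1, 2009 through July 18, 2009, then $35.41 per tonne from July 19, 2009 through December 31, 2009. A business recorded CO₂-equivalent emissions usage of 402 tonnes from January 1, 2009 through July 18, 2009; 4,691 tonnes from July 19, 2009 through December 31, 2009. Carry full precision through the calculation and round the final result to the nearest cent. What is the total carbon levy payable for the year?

January 1 – July 18, 2009: 402 tonnes at $42.06/tonne → $16,908.12
July 19 – December 31, 2009: 4,691 tonnes at $35.41/tonne → $166,108.31

$183,016.43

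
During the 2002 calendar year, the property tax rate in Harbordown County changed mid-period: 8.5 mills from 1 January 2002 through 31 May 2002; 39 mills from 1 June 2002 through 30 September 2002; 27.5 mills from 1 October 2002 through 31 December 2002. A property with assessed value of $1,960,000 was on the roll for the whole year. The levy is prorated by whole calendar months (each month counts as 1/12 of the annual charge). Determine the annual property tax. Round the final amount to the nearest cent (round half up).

$45,896.67

1 January – 31 May 2002: 5 months at 8.5 mills → $1,960,000 × 0.85% × 5/12 = $6,941.6667
1 June – 30 September 2002: 4 months at 39 mills → $1,960,000 × 3.9% × 4/12 = $25,480.0000
1 October – 31 December 2002: 3 months at 27.5 mills → $1,960,000 × 2.75% × 3/12 = $13,475.0000
Total = $45,896.6667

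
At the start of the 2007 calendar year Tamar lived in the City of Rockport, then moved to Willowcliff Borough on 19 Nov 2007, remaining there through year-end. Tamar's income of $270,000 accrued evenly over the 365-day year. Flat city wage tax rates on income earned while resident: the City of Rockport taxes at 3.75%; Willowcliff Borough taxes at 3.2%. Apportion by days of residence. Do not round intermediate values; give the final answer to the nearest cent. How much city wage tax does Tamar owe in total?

The City of Rockport, 1 Jan – 18 Nov 2007: 322 days → $270,000 × 3.75% × 322/365 = $8,932.1918
Willowcliff Borough, 19 Nov – 31 Dec 2007: 43 days → $270,000 × 3.2% × 43/365 = $1,017.8630
Total = $9,950.0548

$9,950.05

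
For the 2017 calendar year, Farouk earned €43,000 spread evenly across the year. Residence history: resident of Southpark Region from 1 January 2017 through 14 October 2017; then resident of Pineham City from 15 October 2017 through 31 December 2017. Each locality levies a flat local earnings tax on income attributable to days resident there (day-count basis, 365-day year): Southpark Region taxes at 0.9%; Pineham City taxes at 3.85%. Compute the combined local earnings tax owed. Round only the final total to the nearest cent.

€658.08

Southpark Region, 1 January – 14 October 2017: 287 days → €43,000 × 0.9% × 287/365 = €304.2986
Pineham City, 15 October – 31 December 2017: 78 days → €43,000 × 3.85% × 78/365 = €353.7781
Total = €658.0767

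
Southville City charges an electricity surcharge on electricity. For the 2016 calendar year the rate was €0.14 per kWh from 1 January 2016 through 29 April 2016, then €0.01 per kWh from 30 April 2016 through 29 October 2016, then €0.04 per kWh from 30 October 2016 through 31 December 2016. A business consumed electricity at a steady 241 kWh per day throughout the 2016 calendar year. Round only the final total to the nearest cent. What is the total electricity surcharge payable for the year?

1 January – 29 April 2016: 120 days × 241 kWh/day = 28,920 kWh at €0.14/kWh → €4,048.80
30 April – 29 October 2016: 183 days × 241 kWh/day = 44,103 kWh at €0.01/kWh → €441.03
30 October – 31 December 2016: 63 days × 241 kWh/day = 15,183 kWh at €0.04/kWh → €607.32

€5,097.15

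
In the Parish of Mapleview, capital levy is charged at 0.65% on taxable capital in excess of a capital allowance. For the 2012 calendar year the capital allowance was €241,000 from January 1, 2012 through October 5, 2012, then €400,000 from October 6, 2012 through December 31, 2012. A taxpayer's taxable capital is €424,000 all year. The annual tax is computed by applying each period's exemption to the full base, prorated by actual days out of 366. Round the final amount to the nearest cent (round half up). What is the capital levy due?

€943.83

January 1 – October 5, 2012: 279 days, exemption €241,000 → (€424,000 − €241,000) × 0.65% × 279/366 = €906.7500
October 6 – December 31, 2012: 87 days, exemption €400,000 → (€424,000 − €400,000) × 0.65% × 87/366 = €37.0820
Total = €943.8320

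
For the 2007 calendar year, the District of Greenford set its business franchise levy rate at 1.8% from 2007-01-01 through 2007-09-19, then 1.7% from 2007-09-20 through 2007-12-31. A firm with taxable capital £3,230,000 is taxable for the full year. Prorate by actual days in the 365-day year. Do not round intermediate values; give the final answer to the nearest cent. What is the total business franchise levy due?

£57,228.52

2007-01-01 to 2007-09-19: 262 days at 1.8% → £3,230,000 × 1.8% × 262/365 = £41,733.3699
2007-09-20 to 2007-12-31: 103 days at 1.7% → £3,230,000 × 1.7% × 103/365 = £15,495.1507
Total = £57,228.5205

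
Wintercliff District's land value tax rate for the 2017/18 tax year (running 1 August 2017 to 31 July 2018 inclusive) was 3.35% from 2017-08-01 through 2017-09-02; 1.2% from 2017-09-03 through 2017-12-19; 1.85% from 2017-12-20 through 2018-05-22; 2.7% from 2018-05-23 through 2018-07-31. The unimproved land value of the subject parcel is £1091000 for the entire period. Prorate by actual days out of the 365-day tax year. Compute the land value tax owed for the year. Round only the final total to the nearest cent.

£21343.25

2017-08-01 to 2017-09-02: 33 days at 3.35% → £1091000 × 3.35% × 33/365 = £3304.3849
2017-09-03 to 2017-12-19: 108 days at 1.2% → £1091000 × 1.2% × 108/365 = £3873.7973
2017-12-20 to 2018-05-22: 154 days at 1.85% → £1091000 × 1.85% × 154/365 = £8515.7781
2018-05-23 to 2018-07-31: 70 days at 2.7% → £1091000 × 2.7% × 70/365 = £5649.2877
Total = £21343.2479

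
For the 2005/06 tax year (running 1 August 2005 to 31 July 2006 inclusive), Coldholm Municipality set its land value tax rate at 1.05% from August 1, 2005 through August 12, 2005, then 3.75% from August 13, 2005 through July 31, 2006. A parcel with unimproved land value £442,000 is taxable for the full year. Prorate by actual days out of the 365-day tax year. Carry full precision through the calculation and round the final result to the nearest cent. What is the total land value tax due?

£16,182.65

August 1 – August 12, 2005: 12 days at 1.05% → £442,000 × 1.05% × 12/365 = £152.5808
August 13, 2005 – July 31, 2006: 353 days at 3.75% → £442,000 × 3.75% × 353/365 = £16,030.0685
Total = £16,182.6493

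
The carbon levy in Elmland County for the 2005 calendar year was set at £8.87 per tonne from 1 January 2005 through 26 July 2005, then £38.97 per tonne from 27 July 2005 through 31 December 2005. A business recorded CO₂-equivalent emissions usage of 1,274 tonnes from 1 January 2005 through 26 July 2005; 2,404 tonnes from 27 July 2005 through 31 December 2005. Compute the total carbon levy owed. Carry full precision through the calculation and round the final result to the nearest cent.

1 January – 26 July 2005: 1,274 tonnes at £8.87/tonne → £11300.38
27 July – 31 December 2005: 2,404 tonnes at £38.97/tonne → £93683.88

£104984.26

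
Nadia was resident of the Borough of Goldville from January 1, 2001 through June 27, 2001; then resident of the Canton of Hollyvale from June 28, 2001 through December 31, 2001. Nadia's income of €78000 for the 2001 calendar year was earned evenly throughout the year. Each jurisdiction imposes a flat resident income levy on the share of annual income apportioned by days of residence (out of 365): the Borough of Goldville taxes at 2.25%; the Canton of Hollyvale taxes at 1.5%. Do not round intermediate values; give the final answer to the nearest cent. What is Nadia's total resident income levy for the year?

€1455.29

The Borough of Goldville, January 1 – June 27, 2001: 178 days → €78000 × 2.25% × 178/365 = €855.8630
The Canton of Hollyvale, June 28 – December 31, 2001: 187 days → €78000 × 1.5% × 187/365 = €599.4247
Total = €1455.2877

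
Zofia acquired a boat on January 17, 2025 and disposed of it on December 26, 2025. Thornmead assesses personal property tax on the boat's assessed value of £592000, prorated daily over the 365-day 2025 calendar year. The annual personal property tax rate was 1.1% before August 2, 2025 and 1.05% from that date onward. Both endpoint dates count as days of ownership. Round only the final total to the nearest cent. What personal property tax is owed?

January 17 – August 1, 2025: 197 days at 1.1% → £592000 × 1.1% × 197/365 = £3514.6959
August 2 – December 26, 2025: 147 days at 1.05% → £592000 × 1.05% × 147/365 = £2503.4301
Total = £6018.1260

£6018.13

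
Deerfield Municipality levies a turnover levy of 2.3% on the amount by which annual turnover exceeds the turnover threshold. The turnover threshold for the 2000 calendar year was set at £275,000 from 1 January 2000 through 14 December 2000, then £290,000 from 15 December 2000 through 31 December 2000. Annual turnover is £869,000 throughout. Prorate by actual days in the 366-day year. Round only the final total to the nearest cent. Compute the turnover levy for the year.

1 January – 14 December 2000: 349 days, exemption £275,000 → (£869,000 − £275,000) × 2.3% × 349/366 = £13,027.4262
15 December – 31 December 2000: 17 days, exemption £290,000 → (£869,000 − £290,000) × 2.3% × 17/366 = £618.5492
Total = £13,645.9754

£13,645.98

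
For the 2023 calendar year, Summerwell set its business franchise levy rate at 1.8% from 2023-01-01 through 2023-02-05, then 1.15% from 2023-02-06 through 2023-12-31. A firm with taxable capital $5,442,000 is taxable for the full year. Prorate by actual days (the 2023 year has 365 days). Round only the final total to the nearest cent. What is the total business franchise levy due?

$66,071.84

2023-01-01 to 2023-02-05: 36 days at 1.8% → $5,442,000 × 1.8% × 36/365 = $9,661.4137
2023-02-06 to 2023-12-31: 329 days at 1.15% → $5,442,000 × 1.15% × 329/365 = $56,410.4301
Total = $66,071.8438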